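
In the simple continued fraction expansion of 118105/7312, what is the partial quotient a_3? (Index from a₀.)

1

118105 = 16·7312 + 1113   →  a_0 = 16
7312 = 6·1113 + 634   →  a_1 = 6
1113 = 1·634 + 479   →  a_2 = 1
634 = 1·479 + 155   →  a_3 = 1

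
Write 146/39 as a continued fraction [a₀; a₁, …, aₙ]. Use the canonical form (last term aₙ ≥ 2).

[3; 1, 2, 1, 9]

146 = 3·39 + 29
39 = 1·29 + 10
29 = 2·10 + 9
10 = 1·9 + 1
9 = 9·1 + 0  (stop)
So 146/39 = [3; 1, 2, 1, 9].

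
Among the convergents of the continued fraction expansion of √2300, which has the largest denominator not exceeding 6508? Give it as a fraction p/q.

110448/2303

√2300 = [47; 1, 22, 1, 94, …] (period length 4).
Convergents:
  p_0/q_0 = 47/1
  p_1/q_1 = 48/1
  p_2/q_2 = 1103/23
  p_3/q_3 = 1151/24
  p_4/q_4 = 109297/2279
  p_5/q_5 = 110448/2303
  p_6/q_6 = 2539153/52945
q_5 = 2303 ≤ 6508 < 52945 = q_6, so the answer is 110448/2303.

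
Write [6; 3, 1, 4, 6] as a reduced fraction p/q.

Using pₖ = aₖpₖ₋₁ + pₖ₋₂ and qₖ = aₖqₖ₋₁ + qₖ₋₂:
  k=0: a=6, p=6, q=1
  k=1: a=3, p=19, q=3
  k=2: a=1, p=25, q=4
  k=3: a=4, p=119, q=19
  k=4: a=6, p=739, q=118

739/118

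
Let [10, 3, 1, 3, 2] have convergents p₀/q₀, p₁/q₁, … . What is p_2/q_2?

Using pₖ = aₖpₖ₋₁ + pₖ₋₂, qₖ = aₖqₖ₋₁ + qₖ₋₂ (with p₋₁=1, p₋₂=0, q₋₁=0, q₋₂=1):
  k=0: a=10, p=10, q=1
  k=1: a=3, p=31, q=3
  k=2: a=1, p=41, q=4

41/4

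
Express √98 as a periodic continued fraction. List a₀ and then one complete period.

[9; 1, 8, 1, 18]

a₀ = ⌊√98⌋ = 9.
With m₀=0, d₀=1 and mₖ₊₁ = dₖaₖ − mₖ, dₖ₊₁ = (n − mₖ₊₁²)/dₖ, aₖ₊₁ = ⌊(a₀+mₖ₊₁)/dₖ₊₁⌋:
  k=1: m=9, d=17, a=1
  k=2: m=8, d=2, a=8
  k=3: m=8, d=17, a=1
  k=4: m=9, d=1, a=18
d=1 and a=2a₀=18 at k=4, so the next step gives (m, d) = (9, 17) again — its k=1 value — and the period has length 4.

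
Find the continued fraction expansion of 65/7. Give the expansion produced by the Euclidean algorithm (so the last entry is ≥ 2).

[9; 3, 2]

65 = 9·7 + 2
7 = 3·2 + 1
2 = 2·1 + 0  (stop)
So 65/7 = [9; 3, 2].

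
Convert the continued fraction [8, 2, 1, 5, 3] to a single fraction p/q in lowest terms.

451/54

Using pₖ = aₖpₖ₋₁ + pₖ₋₂ and qₖ = aₖqₖ₋₁ + qₖ₋₂:
  k=0: a=8, p=8, q=1
  k=1: a=2, p=17, q=2
  k=2: a=1, p=25, q=3
  k=3: a=5, p=142, q=17
  k=4: a=3, p=451, q=54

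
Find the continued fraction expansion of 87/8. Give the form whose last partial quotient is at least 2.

87 = 10·8 + 7
8 = 1·7 + 1
7 = 7·1 + 0  (stop)
So 87/8 = [10; 1, 7].

[10; 1, 7]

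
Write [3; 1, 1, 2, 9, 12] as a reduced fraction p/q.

2046/569

Fold from the inside: start with 12/1.
  9 + 1/12 = 109/12
  2 + 12/109 = 230/109
  1 + 109/230 = 339/230
  1 + 230/339 = 569/339
  3 + 339/569 = 2046/569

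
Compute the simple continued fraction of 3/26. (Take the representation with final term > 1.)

[0; 8, 1, 2]

3 = 0×26 + 3
26 = 8×3 + 2
3 = 1×2 + 1
2 = 2×1 + 0  (stop)
So 3/26 = [0; 8, 1, 2].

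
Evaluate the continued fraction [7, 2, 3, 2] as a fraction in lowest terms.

119/16

Fold from the inside: start with 2/1.
  3 + 1/2 = 7/2
  2 + 2/7 = 16/7
  7 + 7/16 = 119/16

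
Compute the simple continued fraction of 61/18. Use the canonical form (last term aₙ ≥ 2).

61 = 3·18 + 7
18 = 2·7 + 4
7 = 1·4 + 3
4 = 1·3 + 1
3 = 3·1 + 0  (stop)
So 61/18 = [3; 2, 1, 1, 3].

[3; 2, 1, 1, 3]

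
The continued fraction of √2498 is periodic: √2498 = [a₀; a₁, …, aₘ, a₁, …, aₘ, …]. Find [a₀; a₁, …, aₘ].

[49; 1, 48, 1, 98]

a₀ = ⌊√2498⌋ = 49.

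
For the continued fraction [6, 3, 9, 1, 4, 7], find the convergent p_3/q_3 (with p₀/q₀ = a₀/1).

196/31

Using pₖ = aₖpₖ₋₁ + pₖ₋₂, qₖ = aₖqₖ₋₁ + qₖ₋₂ (with p₋₁=1, p₋₂=0, q₋₁=0, q₋₂=1):
  k=0: a=6, p=6, q=1
  k=1: a=3, p=19, q=3
  k=2: a=9, p=177, q=28
  k=3: a=1, p=196, q=31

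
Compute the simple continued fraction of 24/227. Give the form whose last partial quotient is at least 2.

[0; 9, 2, 5, 2]

24 = 0*227 + 24
227 = 9*24 + 11
24 = 2*11 + 2
11 = 5*2 + 1
2 = 2*1 + 0  (stop)
So 24/227 = [0; 9, 2, 5, 2].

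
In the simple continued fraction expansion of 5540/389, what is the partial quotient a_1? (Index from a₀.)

4

5540 = 14·389 + 94   →  a_0 = 14
389 = 4·94 + 13   →  a_1 = 4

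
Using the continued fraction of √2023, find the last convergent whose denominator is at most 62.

√2023 = [44; 1, 43, 1, 88, …] (period length 4).
Convergents:
  p_0/q_0 = 44/1
  p_1/q_1 = 45/1
  p_2/q_2 = 1979/44
  p_3/q_3 = 2024/45
  p_4/q_4 = 180091/4004
q_3 = 45 ≤ 62 < 4004 = q_4, so the answer is 2024/45.

2024/45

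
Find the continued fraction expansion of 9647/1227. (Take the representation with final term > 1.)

[7; 1, 6, 3, 1, 5, 3, 2]

9647 = 7*1227 + 1058
1227 = 1*1058 + 169
1058 = 6*169 + 44
169 = 3*44 + 37
44 = 1*37 + 7
37 = 5*7 + 2
7 = 3*2 + 1
2 = 2*1 + 0  (stop)
So 9647/1227 = [7; 1, 6, 3, 1, 5, 3, 2].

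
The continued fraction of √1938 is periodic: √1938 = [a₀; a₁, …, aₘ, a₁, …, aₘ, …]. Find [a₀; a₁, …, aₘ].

[44; 44, 88]

a₀ = ⌊√1938⌋ = 44.
With m₀=0, d₀=1 and mₖ₊₁ = dₖaₖ − mₖ, dₖ₊₁ = (n − mₖ₊₁²)/dₖ, aₖ₊₁ = ⌊(a₀+mₖ₊₁)/dₖ₊₁⌋:
  k=1: m=44, d=2, a=44
  k=2: m=44, d=1, a=88
d=1 and a=2a₀=88 at k=2, so the next step gives (m, d) = (44, 2) again — its k=1 value — and the period has length 2.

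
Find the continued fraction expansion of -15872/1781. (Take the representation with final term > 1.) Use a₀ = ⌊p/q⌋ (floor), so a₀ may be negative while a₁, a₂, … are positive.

-15872 = -9×1781 + 157
1781 = 11×157 + 54
157 = 2×54 + 49
54 = 1×49 + 5
49 = 9×5 + 4
5 = 1×4 + 1
4 = 4×1 + 0  (stop)
So -15872/1781 = [-9; 11, 2, 1, 9, 1, 4].

[-9; 11, 2, 1, 9, 1, 4]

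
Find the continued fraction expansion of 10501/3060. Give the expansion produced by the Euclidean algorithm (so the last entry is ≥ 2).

[3; 2, 3, 6, 4, 5, 3]

10501 = 3*3060 + 1321
3060 = 2*1321 + 418
1321 = 3*418 + 67
418 = 6*67 + 16
67 = 4*16 + 3
16 = 5*3 + 1
3 = 3*1 + 0  (stop)
So 10501/3060 = [3; 2, 3, 6, 4, 5, 3].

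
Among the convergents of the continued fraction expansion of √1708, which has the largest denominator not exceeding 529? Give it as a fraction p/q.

√1708 = [41; 3, 20, 3, 82, …] (period length 4).
Convergents:
  p_0/q_0 = 41/1
  p_1/q_1 = 124/3
  p_2/q_2 = 2521/61
  p_3/q_3 = 7687/186
  p_4/q_4 = 632855/15313
q_3 = 186 ≤ 529 < 15313 = q_4, so the answer is 7687/186.

7687/186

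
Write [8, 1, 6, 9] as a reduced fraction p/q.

567/64

Using pₖ = aₖpₖ₋₁ + pₖ₋₂ and qₖ = aₖqₖ₋₁ + qₖ₋₂:
  k=0: a=8, p=8, q=1
  k=1: a=1, p=9, q=1
  k=2: a=6, p=62, q=7
  k=3: a=9, p=567, q=64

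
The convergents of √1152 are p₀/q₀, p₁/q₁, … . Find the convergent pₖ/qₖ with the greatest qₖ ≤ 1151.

√1152 = [33; 1, 15, 1, 66, …] (period length 4).
Convergents:
  p_0/q_0 = 33/1
  p_1/q_1 = 34/1
  p_2/q_2 = 543/16
  p_3/q_3 = 577/17
  p_4/q_4 = 38625/1138
  p_5/q_5 = 39202/1155
q_4 = 1138 ≤ 1151 < 1155 = q_5, so the answer is 38625/1138.

38625/1138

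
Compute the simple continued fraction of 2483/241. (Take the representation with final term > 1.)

[10; 3, 3, 3, 7]

2483 = 10×241 + 73
241 = 3×73 + 22
73 = 3×22 + 7
22 = 3×7 + 1
7 = 7×1 + 0  (stop)
So 2483/241 = [10; 3, 3, 3, 7].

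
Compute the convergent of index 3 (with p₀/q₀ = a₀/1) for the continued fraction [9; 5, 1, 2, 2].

156/17

Using pₖ = aₖpₖ₋₁ + pₖ₋₂, qₖ = aₖqₖ₋₁ + qₖ₋₂ (with p₋₁=1, p₋₂=0, q₋₁=0, q₋₂=1):
  k=0: a=9, p=9, q=1
  k=1: a=5, p=46, q=5
  k=2: a=1, p=55, q=6
  k=3: a=2, p=156, q=17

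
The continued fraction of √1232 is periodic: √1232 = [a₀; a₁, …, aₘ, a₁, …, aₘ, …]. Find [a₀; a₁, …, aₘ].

[35; 10, 70]

a₀ = ⌊√1232⌋ = 35.
With m₀=0, d₀=1 and mₖ₊₁ = dₖaₖ − mₖ, dₖ₊₁ = (n − mₖ₊₁²)/dₖ, aₖ₊₁ = ⌊(a₀+mₖ₊₁)/dₖ₊₁⌋:
  k=1: m=35, d=7, a=10
  k=2: m=35, d=1, a=70
d=1 and a=2a₀=70 at k=2, so the next step gives (m, d) = (35, 7) again — its k=1 value — and the period has length 2.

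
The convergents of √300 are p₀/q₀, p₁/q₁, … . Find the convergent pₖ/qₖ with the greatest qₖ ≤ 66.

433/25

√300 = [17; 3, 8, 3, 34, …] (period length 4).
Convergents:
  p_0/q_0 = 17/1
  p_1/q_1 = 52/3
  p_2/q_2 = 433/25
  p_3/q_3 = 1351/78
q_2 = 25 ≤ 66 < 78 = q_3, so the answer is 433/25.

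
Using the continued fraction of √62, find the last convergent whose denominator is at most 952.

6937/881

√62 = [7; 1, 6, 1, 14, …] (period length 4).
Convergents:
  p_0/q_0 = 7/1
  p_1/q_1 = 8/1
  p_2/q_2 = 55/7
  p_3/q_3 = 63/8
  p_4/q_4 = 937/119
  p_5/q_5 = 1000/127
  p_6/q_6 = 6937/881
  p_7/q_7 = 7937/1008
q_6 = 881 ≤ 952 < 1008 = q_7, so the answer is 6937/881.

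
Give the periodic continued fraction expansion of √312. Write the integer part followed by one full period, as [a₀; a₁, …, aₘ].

a₀ = ⌊√312⌋ = 17.
With m₀=0, d₀=1 and mₖ₊₁ = dₖaₖ − mₖ, dₖ₊₁ = (n − mₖ₊₁²)/dₖ, aₖ₊₁ = ⌊(a₀+mₖ₊₁)/dₖ₊₁⌋:
  k=1: m=17, d=23, a=1
  k=2: m=6, d=12, a=1
  k=3: m=6, d=23, a=1
  k=4: m=17, d=1, a=34
d=1 and a=2a₀=34 at k=4, so the next step gives (m, d) = (17, 23) again — its k=1 value — and the period has length 4.

[17; 1, 1, 1, 34]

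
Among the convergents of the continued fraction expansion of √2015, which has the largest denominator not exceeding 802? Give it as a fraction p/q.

35911/800

√2015 = [44; 1, 7, 1, 88, …] (period length 4).
Convergents:
  p_0/q_0 = 44/1
  p_1/q_1 = 45/1
  p_2/q_2 = 359/8
  p_3/q_3 = 404/9
  p_4/q_4 = 35911/800
  p_5/q_5 = 36315/809
q_4 = 800 ≤ 802 < 809 = q_5, so the answer is 35911/800.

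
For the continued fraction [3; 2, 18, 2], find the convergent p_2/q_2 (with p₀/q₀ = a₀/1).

Using pₖ = aₖpₖ₋₁ + pₖ₋₂, qₖ = aₖqₖ₋₁ + qₖ₋₂ (with p₋₁=1, p₋₂=0, q₋₁=0, q₋₂=1):
  k=0: a=3, p=3, q=1
  k=1: a=2, p=7, q=2
  k=2: a=18, p=129, q=37

129/37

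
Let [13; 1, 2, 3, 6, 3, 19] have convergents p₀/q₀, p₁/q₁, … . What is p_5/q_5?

Using pₖ = aₖpₖ₋₁ + pₖ₋₂, qₖ = aₖqₖ₋₁ + qₖ₋₂ (with p₋₁=1, p₋₂=0, q₋₁=0, q₋₂=1):
  k=0: a=13, p=13, q=1
  k=1: a=1, p=14, q=1
  k=2: a=2, p=41, q=3
  k=3: a=3, p=137, q=10
  k=4: a=6, p=863, q=63
  k=5: a=3, p=2726, q=199

2726/199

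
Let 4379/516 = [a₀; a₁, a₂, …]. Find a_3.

4379 = 8·516 + 251   →  a_0 = 8
516 = 2·251 + 14   →  a_1 = 2
251 = 17·14 + 13   →  a_2 = 17
14 = 1·13 + 1   →  a_3 = 1

1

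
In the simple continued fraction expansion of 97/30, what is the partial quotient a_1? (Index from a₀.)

4

97 = 3·30 + 7   →  a_0 = 3
30 = 4·7 + 2   →  a_1 = 4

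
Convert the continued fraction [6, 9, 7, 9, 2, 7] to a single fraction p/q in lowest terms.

Fold from the inside: start with 7/1.
  2 + 1/7 = 15/7
  9 + 7/15 = 142/15
  7 + 15/142 = 1009/142
  9 + 142/1009 = 9223/1009
  6 + 1009/9223 = 56347/9223

56347/9223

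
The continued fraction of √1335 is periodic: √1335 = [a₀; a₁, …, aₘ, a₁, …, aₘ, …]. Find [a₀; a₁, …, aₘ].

[36; 1, 1, 6, 7, 6, 1, 1, 72]

a₀ = ⌊√1335⌋ = 36.
With m₀=0, d₀=1 and mₖ₊₁ = dₖaₖ − mₖ, dₖ₊₁ = (n − mₖ₊₁²)/dₖ, aₖ₊₁ = ⌊(a₀+mₖ₊₁)/dₖ₊₁⌋:
  k=1: m=36, d=39, a=1
  k=2: m=3, d=34, a=1
  k=3: m=31, d=11, a=6
  k=4: m=35, d=10, a=7
  k=5: m=35, d=11, a=6
  k=6: m=31, d=34, a=1
  k=7: m=3, d=39, a=1
  k=8: m=36, d=1, a=72
d=1 and a=2a₀=72 at k=8, so the next step gives (m, d) = (36, 39) again — its k=1 value — and the period has length 8.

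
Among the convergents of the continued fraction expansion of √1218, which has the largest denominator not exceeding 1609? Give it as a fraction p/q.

24395/699

√1218 = [34; 1, 8, 1, 68, …] (period length 4).
Convergents:
  p_0/q_0 = 34/1
  p_1/q_1 = 35/1
  p_2/q_2 = 314/9
  p_3/q_3 = 349/10
  p_4/q_4 = 24046/689
  p_5/q_5 = 24395/699
  p_6/q_6 = 219206/6281
q_5 = 699 ≤ 1609 < 6281 = q_6, so the answer is 24395/699.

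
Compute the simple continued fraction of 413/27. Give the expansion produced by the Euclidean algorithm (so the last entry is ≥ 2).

[15; 3, 2, 1, 2]

413 = 15·27 + 8
27 = 3·8 + 3
8 = 2·3 + 2
3 = 1·2 + 1
2 = 2·1 + 0  (stop)
So 413/27 = [15; 3, 2, 1, 2].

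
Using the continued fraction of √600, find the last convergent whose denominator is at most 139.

√600 = [24; 2, 48, …] (period length 2).
Convergents:
  p_0/q_0 = 24/1
  p_1/q_1 = 49/2
  p_2/q_2 = 2376/97
  p_3/q_3 = 4801/196
q_2 = 97 ≤ 139 < 196 = q_3, so the answer is 2376/97.

2376/97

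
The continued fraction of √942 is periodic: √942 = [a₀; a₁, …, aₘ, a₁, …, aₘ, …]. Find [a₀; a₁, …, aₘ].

a₀ = ⌊√942⌋ = 30.
With m₀=0, d₀=1 and mₖ₊₁ = dₖaₖ − mₖ, dₖ₊₁ = (n − mₖ₊₁²)/dₖ, aₖ₊₁ = ⌊(a₀+mₖ₊₁)/dₖ₊₁⌋:
  k=1: m=30, d=42, a=1
  k=2: m=12, d=19, a=2
  k=3: m=26, d=14, a=4
  k=4: m=30, d=3, a=20
  k=5: m=30, d=14, a=4
  k=6: m=26, d=19, a=2
  k=7: m=12, d=42, a=1
  k=8: m=30, d=1, a=60
d=1 and a=2a₀=60 at k=8, so the next step gives (m, d) = (30, 42) again — its k=1 value — and the period has length 8.

[30; 1, 2, 4, 20, 4, 2, 1, 60]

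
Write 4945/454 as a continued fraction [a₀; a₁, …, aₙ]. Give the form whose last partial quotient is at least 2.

4945 = 10×454 + 405
454 = 1×405 + 49
405 = 8×49 + 13
49 = 3×13 + 10
13 = 1×10 + 3
10 = 3×3 + 1
3 = 3×1 + 0  (stop)
So 4945/454 = [10; 1, 8, 3, 1, 3, 3].

[10; 1, 8, 3, 1, 3, 3]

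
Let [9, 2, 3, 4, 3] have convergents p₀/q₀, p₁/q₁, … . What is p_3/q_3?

283/30

Using pₖ = aₖpₖ₋₁ + pₖ₋₂, qₖ = aₖqₖ₋₁ + qₖ₋₂ (with p₋₁=1, p₋₂=0, q₋₁=0, q₋₂=1):
  k=0: a=9, p=9, q=1
  k=1: a=2, p=19, q=2
  k=2: a=3, p=66, q=7
  k=3: a=4, p=283, q=30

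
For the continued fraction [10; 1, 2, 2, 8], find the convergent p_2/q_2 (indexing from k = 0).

32/3

Using pₖ = aₖpₖ₋₁ + pₖ₋₂, qₖ = aₖqₖ₋₁ + qₖ₋₂ (with p₋₁=1, p₋₂=0, q₋₁=0, q₋₂=1):
  k=0: a=10, p=10, q=1
  k=1: a=1, p=11, q=1
  k=2: a=2, p=32, q=3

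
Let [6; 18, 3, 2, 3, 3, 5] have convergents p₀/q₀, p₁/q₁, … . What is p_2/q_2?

Using pₖ = aₖpₖ₋₁ + pₖ₋₂, qₖ = aₖqₖ₋₁ + qₖ₋₂ (with p₋₁=1, p₋₂=0, q₋₁=0, q₋₂=1):
  k=0: a=6, p=6, q=1
  k=1: a=18, p=109, q=18
  k=2: a=3, p=333, q=55

333/55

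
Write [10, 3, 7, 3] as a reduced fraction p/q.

712/69

Using pₖ = aₖpₖ₋₁ + pₖ₋₂ and qₖ = aₖqₖ₋₁ + qₖ₋₂:
  k=0: a=10, p=10, q=1
  k=1: a=3, p=31, q=3
  k=2: a=7, p=227, q=22
  k=3: a=3, p=712, q=69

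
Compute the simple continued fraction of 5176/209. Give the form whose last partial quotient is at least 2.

5176 = 24·209 + 160
209 = 1·160 + 49
160 = 3·49 + 13
49 = 3·13 + 10
13 = 1·10 + 3
10 = 3·3 + 1
3 = 3·1 + 0  (stop)
So 5176/209 = [24; 1, 3, 3, 1, 3, 3].

[24; 1, 3, 3, 1, 3, 3]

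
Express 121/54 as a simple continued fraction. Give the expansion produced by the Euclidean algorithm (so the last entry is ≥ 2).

[2; 4, 6, 2]

121 = 2×54 + 13
54 = 4×13 + 2
13 = 6×2 + 1
2 = 2×1 + 0  (stop)
So 121/54 = [2; 4, 6, 2].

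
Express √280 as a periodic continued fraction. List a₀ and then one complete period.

a₀ = ⌊√280⌋ = 16.
With m₀=0, d₀=1 and mₖ₊₁ = dₖaₖ − mₖ, dₖ₊₁ = (n − mₖ₊₁²)/dₖ, aₖ₊₁ = ⌊(a₀+mₖ₊₁)/dₖ₊₁⌋:
  k=1: m=16, d=24, a=1
  k=2: m=8, d=9, a=2
  k=3: m=10, d=20, a=1
  k=4: m=10, d=9, a=2
  k=5: m=8, d=24, a=1
  k=6: m=16, d=1, a=32
d=1 and a=2a₀=32 at k=6, so the next step gives (m, d) = (16, 24) again — its k=1 value — and the period has length 6.

[16; 1, 2, 1, 2, 1, 32]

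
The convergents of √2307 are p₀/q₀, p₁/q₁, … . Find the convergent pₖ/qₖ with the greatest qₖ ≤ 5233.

√2307 = [48; 32, 96, …] (period length 2).
Convergents:
  p_0/q_0 = 48/1
  p_1/q_1 = 1537/32
  p_2/q_2 = 147600/3073
  p_3/q_3 = 4724737/98368
q_2 = 3073 ≤ 5233 < 98368 = q_3, so the answer is 147600/3073.

147600/3073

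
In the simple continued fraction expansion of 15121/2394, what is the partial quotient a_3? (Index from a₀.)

6

15121 = 6·2394 + 757   →  a_0 = 6
2394 = 3·757 + 123   →  a_1 = 3
757 = 6·123 + 19   →  a_2 = 6
123 = 6·19 + 9   →  a_3 = 6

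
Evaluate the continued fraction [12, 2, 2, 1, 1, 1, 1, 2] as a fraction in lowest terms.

1006/81

Using pₖ = aₖpₖ₋₁ + pₖ₋₂ and qₖ = aₖqₖ₋₁ + qₖ₋₂:
  k=0: a=12, p=12, q=1
  k=1: a=2, p=25, q=2
  k=2: a=2, p=62, q=5
  k=3: a=1, p=87, q=7
  k=4: a=1, p=149, q=12
  k=5: a=1, p=236, q=19
  k=6: a=1, p=385, q=31
  k=7: a=2, p=1006, q=81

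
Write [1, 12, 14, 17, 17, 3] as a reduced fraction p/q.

162997/150527

Using pₖ = aₖpₖ₋₁ + pₖ₋₂ and qₖ = aₖqₖ₋₁ + qₖ₋₂:
  k=0: a=1, p=1, q=1
  k=1: a=12, p=13, q=12
  k=2: a=14, p=183, q=169
  k=3: a=17, p=3124, q=2885
  k=4: a=17, p=53291, q=49214
  k=5: a=3, p=162997, q=150527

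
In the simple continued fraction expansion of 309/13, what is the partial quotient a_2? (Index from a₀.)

3

309 = 23·13 + 10   →  a_0 = 23
13 = 1·10 + 3   →  a_1 = 1
10 = 3·3 + 1   →  a_2 = 3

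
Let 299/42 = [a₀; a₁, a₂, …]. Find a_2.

2

299 = 7·42 + 5   →  a_0 = 7
42 = 8·5 + 2   →  a_1 = 8
5 = 2·2 + 1   →  a_2 = 2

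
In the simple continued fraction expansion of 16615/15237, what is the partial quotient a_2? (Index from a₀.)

16615 = 1·15237 + 1378   →  a_0 = 1
15237 = 11·1378 + 79   →  a_1 = 11
1378 = 17·79 + 35   →  a_2 = 17

17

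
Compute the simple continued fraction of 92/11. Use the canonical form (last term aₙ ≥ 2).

[8; 2, 1, 3]

92 = 8×11 + 4
11 = 2×4 + 3
4 = 1×3 + 1
3 = 3×1 + 0  (stop)
So 92/11 = [8; 2, 1, 3].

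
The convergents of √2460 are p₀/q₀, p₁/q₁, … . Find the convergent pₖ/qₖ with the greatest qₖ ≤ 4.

99/2

√2460 = [49; 1, 1, 2, 24, 2, 1, 1, 98, …] (period length 8).
Convergents:
  p_0/q_0 = 49/1
  p_1/q_1 = 50/1
  p_2/q_2 = 99/2
  p_3/q_3 = 248/5
q_2 = 2 ≤ 4 < 5 = q_3, so the answer is 99/2.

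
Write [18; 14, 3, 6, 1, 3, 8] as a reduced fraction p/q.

Fold from the inside: start with 8/1.
  3 + 1/8 = 25/8
  1 + 8/25 = 33/25
  6 + 25/33 = 223/33
  3 + 33/223 = 702/223
  14 + 223/702 = 10051/702
  18 + 702/10051 = 181620/10051

181620/10051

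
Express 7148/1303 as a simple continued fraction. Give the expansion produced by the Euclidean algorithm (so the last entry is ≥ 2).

7148 = 5×1303 + 633
1303 = 2×633 + 37
633 = 17×37 + 4
37 = 9×4 + 1
4 = 4×1 + 0  (stop)
So 7148/1303 = [5; 2, 17, 9, 4].

[5; 2, 17, 9, 4]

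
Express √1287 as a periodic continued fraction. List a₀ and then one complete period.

a₀ = ⌊√1287⌋ = 35.
With m₀=0, d₀=1 and mₖ₊₁ = dₖaₖ − mₖ, dₖ₊₁ = (n − mₖ₊₁²)/dₖ, aₖ₊₁ = ⌊(a₀+mₖ₊₁)/dₖ₊₁⌋:
  k=1: m=35, d=62, a=1
  k=2: m=27, d=9, a=6
  k=3: m=27, d=62, a=1
  k=4: m=35, d=1, a=70
d=1 and a=2a₀=70 at k=4, so the next step gives (m, d) = (35, 62) again — its k=1 value — and the period has length 4.

[35; 1, 6, 1, 70]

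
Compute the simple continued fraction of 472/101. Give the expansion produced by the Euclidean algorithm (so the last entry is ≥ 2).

[4; 1, 2, 16, 2]

472 = 4·101 + 68
101 = 1·68 + 33
68 = 2·33 + 2
33 = 16·2 + 1
2 = 2·1 + 0  (stop)
So 472/101 = [4; 1, 2, 16, 2].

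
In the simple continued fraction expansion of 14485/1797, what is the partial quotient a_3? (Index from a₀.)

14485 = 8·1797 + 109   →  a_0 = 8
1797 = 16·109 + 53   →  a_1 = 16
109 = 2·53 + 3   →  a_2 = 2
53 = 17·3 + 2   →  a_3 = 17

17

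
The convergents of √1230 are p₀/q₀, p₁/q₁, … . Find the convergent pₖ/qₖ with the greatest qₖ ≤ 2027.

34405/981

√1230 = [35; 14, 70, …] (period length 2).
Convergents:
  p_0/q_0 = 35/1
  p_1/q_1 = 491/14
  p_2/q_2 = 34405/981
  p_3/q_3 = 482161/13748
q_2 = 981 ≤ 2027 < 13748 = q_3, so the answer is 34405/981.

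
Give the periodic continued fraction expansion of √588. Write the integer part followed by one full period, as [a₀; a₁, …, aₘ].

[24; 4, 48]

a₀ = ⌊√588⌋ = 24.
With m₀=0, d₀=1 and mₖ₊₁ = dₖaₖ − mₖ, dₖ₊₁ = (n − mₖ₊₁²)/dₖ, aₖ₊₁ = ⌊(a₀+mₖ₊₁)/dₖ₊₁⌋:
  k=1: m=24, d=12, a=4
  k=2: m=24, d=1, a=48
d=1 and a=2a₀=48 at k=2, so the next step gives (m, d) = (24, 12) again — its k=1 value — and the period has length 2.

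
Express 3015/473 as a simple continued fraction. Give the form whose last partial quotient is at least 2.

3015 = 6×473 + 177
473 = 2×177 + 119
177 = 1×119 + 58
119 = 2×58 + 3
58 = 19×3 + 1
3 = 3×1 + 0  (stop)
So 3015/473 = [6; 2, 1, 2, 19, 3].

[6; 2, 1, 2, 19, 3]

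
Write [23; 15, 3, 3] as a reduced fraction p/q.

Using pₖ = aₖpₖ₋₁ + pₖ₋₂ and qₖ = aₖqₖ₋₁ + qₖ₋₂:
  k=0: a=23, p=23, q=1
  k=1: a=15, p=346, q=15
  k=2: a=3, p=1061, q=46
  k=3: a=3, p=3529, q=153

3529/153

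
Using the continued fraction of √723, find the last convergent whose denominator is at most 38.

242/9

√723 = [26; 1, 7, 1, 52, …] (period length 4).
Convergents:
  p_0/q_0 = 26/1
  p_1/q_1 = 27/1
  p_2/q_2 = 215/8
  p_3/q_3 = 242/9
  p_4/q_4 = 12799/476
q_3 = 9 ≤ 38 < 476 = q_4, so the answer is 242/9.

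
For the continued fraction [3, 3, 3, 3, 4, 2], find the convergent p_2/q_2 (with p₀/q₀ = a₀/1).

Using pₖ = aₖpₖ₋₁ + pₖ₋₂, qₖ = aₖqₖ₋₁ + qₖ₋₂ (with p₋₁=1, p₋₂=0, q₋₁=0, q₋₂=1):
  k=0: a=3, p=3, q=1
  k=1: a=3, p=10, q=3
  k=2: a=3, p=33, q=10

33/10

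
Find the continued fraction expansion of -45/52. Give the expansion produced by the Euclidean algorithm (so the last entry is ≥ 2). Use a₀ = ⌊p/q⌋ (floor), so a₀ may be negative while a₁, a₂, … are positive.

[-1; 7, 2, 3]

-45 = -1*52 + 7
52 = 7*7 + 3
7 = 2*3 + 1
3 = 3*1 + 0  (stop)
So -45/52 = [-1; 7, 2, 3].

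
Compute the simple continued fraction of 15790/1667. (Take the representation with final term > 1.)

15790 = 9·1667 + 787
1667 = 2·787 + 93
787 = 8·93 + 43
93 = 2·43 + 7
43 = 6·7 + 1
7 = 7·1 + 0  (stop)
So 15790/1667 = [9; 2, 8, 2, 6, 7].

[9; 2, 8, 2, 6, 7]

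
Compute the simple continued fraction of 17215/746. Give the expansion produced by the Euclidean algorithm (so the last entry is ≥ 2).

17215 = 23×746 + 57
746 = 13×57 + 5
57 = 11×5 + 2
5 = 2×2 + 1
2 = 2×1 + 0  (stop)
So 17215/746 = [23; 13, 11, 2, 2].

[23; 13, 11, 2, 2]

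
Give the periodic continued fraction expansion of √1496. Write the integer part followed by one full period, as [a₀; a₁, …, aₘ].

[38; 1, 2, 9, 2, 1, 76]

a₀ = ⌊√1496⌋ = 38.
With m₀=0, d₀=1 and mₖ₊₁ = dₖaₖ − mₖ, dₖ₊₁ = (n − mₖ₊₁²)/dₖ, aₖ₊₁ = ⌊(a₀+mₖ₊₁)/dₖ₊₁⌋:
  k=1: m=38, d=52, a=1
  k=2: m=14, d=25, a=2
  k=3: m=36, d=8, a=9
  k=4: m=36, d=25, a=2
  k=5: m=14, d=52, a=1
  k=6: m=38, d=1, a=76
d=1 and a=2a₀=76 at k=6, so the next step gives (m, d) = (38, 52) again — its k=1 value — and the period has length 6.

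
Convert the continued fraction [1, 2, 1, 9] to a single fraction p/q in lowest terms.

Using pₖ = aₖpₖ₋₁ + pₖ₋₂ and qₖ = aₖqₖ₋₁ + qₖ₋₂:
  k=0: a=1, p=1, q=1
  k=1: a=2, p=3, q=2
  k=2: a=1, p=4, q=3
  k=3: a=9, p=39, q=29

39/29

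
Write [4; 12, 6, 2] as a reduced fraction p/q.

645/158

Fold from the inside: start with 2/1.
  6 + 1/2 = 13/2
  12 + 2/13 = 158/13
  4 + 13/158 = 645/158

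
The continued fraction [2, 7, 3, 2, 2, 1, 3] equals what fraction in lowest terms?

1387/649

Using pₖ = aₖpₖ₋₁ + pₖ₋₂ and qₖ = aₖqₖ₋₁ + qₖ₋₂:
  k=0: a=2, p=2, q=1
  k=1: a=7, p=15, q=7
  k=2: a=3, p=47, q=22
  k=3: a=2, p=109, q=51
  k=4: a=2, p=265, q=124
  k=5: a=1, p=374, q=175
  k=6: a=3, p=1387, q=649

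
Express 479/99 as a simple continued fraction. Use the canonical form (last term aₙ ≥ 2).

479 = 4*99 + 83
99 = 1*83 + 16
83 = 5*16 + 3
16 = 5*3 + 1
3 = 3*1 + 0  (stop)
So 479/99 = [4; 1, 5, 5, 3].

[4; 1, 5, 5, 3]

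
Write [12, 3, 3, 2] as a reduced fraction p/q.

Fold from the inside: start with 2/1.
  3 + 1/2 = 7/2
  3 + 2/7 = 23/7
  12 + 7/23 = 283/23

283/23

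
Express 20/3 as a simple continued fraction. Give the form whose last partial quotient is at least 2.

[6; 1, 2]

20 = 6*3 + 2
3 = 1*2 + 1
2 = 2*1 + 0  (stop)
So 20/3 = [6; 1, 2].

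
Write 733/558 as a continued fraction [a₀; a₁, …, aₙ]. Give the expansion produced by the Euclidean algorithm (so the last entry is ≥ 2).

[1; 3, 5, 3, 3, 3]

733 = 1·558 + 175
558 = 3·175 + 33
175 = 5·33 + 10
33 = 3·10 + 3
10 = 3·3 + 1
3 = 3·1 + 0  (stop)
So 733/558 = [1; 3, 5, 3, 3, 3].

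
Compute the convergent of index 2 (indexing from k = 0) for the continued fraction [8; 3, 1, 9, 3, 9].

Using pₖ = aₖpₖ₋₁ + pₖ₋₂, qₖ = aₖqₖ₋₁ + qₖ₋₂ (with p₋₁=1, p₋₂=0, q₋₁=0, q₋₂=1):
  k=0: a=8, p=8, q=1
  k=1: a=3, p=25, q=3
  k=2: a=1, p=33, q=4

33/4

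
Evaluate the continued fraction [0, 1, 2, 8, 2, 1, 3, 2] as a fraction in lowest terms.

443/652

Using pₖ = aₖpₖ₋₁ + pₖ₋₂ and qₖ = aₖqₖ₋₁ + qₖ₋₂:
  k=0: a=0, p=0, q=1
  k=1: a=1, p=1, q=1
  k=2: a=2, p=2, q=3
  k=3: a=8, p=17, q=25
  k=4: a=2, p=36, q=53
  k=5: a=1, p=53, q=78
  k=6: a=3, p=195, q=287
  k=7: a=2, p=443, q=652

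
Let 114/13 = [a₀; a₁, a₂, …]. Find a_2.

3

114 = 8·13 + 10   →  a_0 = 8
13 = 1·10 + 3   →  a_1 = 1
10 = 3·3 + 1   →  a_2 = 3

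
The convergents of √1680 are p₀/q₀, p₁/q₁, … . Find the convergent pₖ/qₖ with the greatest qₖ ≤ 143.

√1680 = [40; 1, 80, …] (period length 2).
Convergents:
  p_0/q_0 = 40/1
  p_1/q_1 = 41/1
  p_2/q_2 = 3320/81
  p_3/q_3 = 3361/82
  p_4/q_4 = 272200/6641
q_3 = 82 ≤ 143 < 6641 = q_4, so the answer is 3361/82.

3361/82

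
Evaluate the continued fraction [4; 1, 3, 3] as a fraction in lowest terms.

Fold from the inside: start with 3/1.
  3 + 1/3 = 10/3
  1 + 3/10 = 13/10
  4 + 10/13 = 62/13

62/13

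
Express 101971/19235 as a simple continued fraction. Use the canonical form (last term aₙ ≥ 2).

101971 = 5*19235 + 5796
19235 = 3*5796 + 1847
5796 = 3*1847 + 255
1847 = 7*255 + 62
255 = 4*62 + 7
62 = 8*7 + 6
7 = 1*6 + 1
6 = 6*1 + 0  (stop)
So 101971/19235 = [5; 3, 3, 7, 4, 8, 1, 6].

[5; 3, 3, 7, 4, 8, 1, 6]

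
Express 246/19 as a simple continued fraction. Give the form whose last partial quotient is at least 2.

[12; 1, 18]

246 = 12*19 + 18
19 = 1*18 + 1
18 = 18*1 + 0  (stop)
So 246/19 = [12; 1, 18].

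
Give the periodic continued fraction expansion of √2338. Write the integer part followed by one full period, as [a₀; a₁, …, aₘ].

[48; 2, 1, 5, 48, 5, 1, 2, 96]

a₀ = ⌊√2338⌋ = 48.
With m₀=0, d₀=1 and mₖ₊₁ = dₖaₖ − mₖ, dₖ₊₁ = (n − mₖ₊₁²)/dₖ, aₖ₊₁ = ⌊(a₀+mₖ₊₁)/dₖ₊₁⌋:
  k=1: m=48, d=34, a=2
  k=2: m=20, d=57, a=1
  k=3: m=37, d=17, a=5
  k=4: m=48, d=2, a=48
  k=5: m=48, d=17, a=5
  k=6: m=37, d=57, a=1
  k=7: m=20, d=34, a=2
  k=8: m=48, d=1, a=96
d=1 and a=2a₀=96 at k=8, so the next step gives (m, d) = (48, 34) again — its k=1 value — and the period has length 8.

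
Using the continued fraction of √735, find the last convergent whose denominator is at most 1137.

√735 = [27; 9, 54, …] (period length 2).
Convergents:
  p_0/q_0 = 27/1
  p_1/q_1 = 244/9
  p_2/q_2 = 13203/487
  p_3/q_3 = 119071/4392
q_2 = 487 ≤ 1137 < 4392 = q_3, so the answer is 13203/487.

13203/487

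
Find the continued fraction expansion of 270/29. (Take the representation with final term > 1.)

270 = 9·29 + 9
29 = 3·9 + 2
9 = 4·2 + 1
2 = 2·1 + 0  (stop)
So 270/29 = [9; 3, 4, 2].

[9; 3, 4, 2]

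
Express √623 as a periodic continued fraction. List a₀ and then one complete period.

[24; 1, 23, 1, 48]

a₀ = ⌊√623⌋ = 24.
With m₀=0, d₀=1 and mₖ₊₁ = dₖaₖ − mₖ, dₖ₊₁ = (n − mₖ₊₁²)/dₖ, aₖ₊₁ = ⌊(a₀+mₖ₊₁)/dₖ₊₁⌋:
  k=1: m=24, d=47, a=1
  k=2: m=23, d=2, a=23
  k=3: m=23, d=47, a=1
  k=4: m=24, d=1, a=48
d=1 and a=2a₀=48 at k=4, so the next step gives (m, d) = (24, 47) again — its k=1 value — and the period has length 4.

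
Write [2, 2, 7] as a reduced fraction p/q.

37/15

Fold from the inside: start with 7/1.
  2 + 1/7 = 15/7
  2 + 7/15 = 37/15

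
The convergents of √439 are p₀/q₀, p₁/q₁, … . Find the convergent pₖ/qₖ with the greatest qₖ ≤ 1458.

√439 = [20; 1, 19, 1, 40, …] (period length 4).
Convergents:
  p_0/q_0 = 20/1
  p_1/q_1 = 21/1
  p_2/q_2 = 419/20
  p_3/q_3 = 440/21
  p_4/q_4 = 18019/860
  p_5/q_5 = 18459/881
  p_6/q_6 = 368740/17599
q_5 = 881 ≤ 1458 < 17599 = q_6, so the answer is 18459/881.

18459/881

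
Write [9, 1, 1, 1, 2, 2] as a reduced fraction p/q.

183/19

Fold from the inside: start with 2/1.
  2 + 1/2 = 5/2
  1 + 2/5 = 7/5
  1 + 5/7 = 12/7
  1 + 7/12 = 19/12
  9 + 12/19 = 183/19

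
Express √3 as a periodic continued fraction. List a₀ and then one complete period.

a₀ = ⌊√3⌋ = 1.
With m₀=0, d₀=1 and mₖ₊₁ = dₖaₖ − mₖ, dₖ₊₁ = (n − mₖ₊₁²)/dₖ, aₖ₊₁ = ⌊(a₀+mₖ₊₁)/dₖ₊₁⌋:
  k=1: m=1, d=2, a=1
  k=2: m=1, d=1, a=2
d=1 and a=2a₀=2 at k=2, so the next step gives (m, d) = (1, 2) again — its k=1 value — and the period has length 2.

[1; 1, 2]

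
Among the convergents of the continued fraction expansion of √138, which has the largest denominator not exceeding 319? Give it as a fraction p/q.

√138 = [11; 1, 2, 1, 22, …] (period length 4).
Convergents:
  p_0/q_0 = 11/1
  p_1/q_1 = 12/1
  p_2/q_2 = 35/3
  p_3/q_3 = 47/4
  p_4/q_4 = 1069/91
  p_5/q_5 = 1116/95
  p_6/q_6 = 3301/281
  p_7/q_7 = 4417/376
q_6 = 281 ≤ 319 < 376 = q_7, so the answer is 3301/281.

3301/281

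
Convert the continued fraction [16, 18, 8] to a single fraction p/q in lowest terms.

Fold from the inside: start with 8/1.
  18 + 1/8 = 145/8
  16 + 8/145 = 2328/145

2328/145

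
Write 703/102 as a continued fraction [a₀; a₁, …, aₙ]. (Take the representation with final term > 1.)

[6; 1, 8, 3, 1, 2]

703 = 6*102 + 91
102 = 1*91 + 11
91 = 8*11 + 3
11 = 3*3 + 2
3 = 1*2 + 1
2 = 2*1 + 0  (stop)
So 703/102 = [6; 1, 8, 3, 1, 2].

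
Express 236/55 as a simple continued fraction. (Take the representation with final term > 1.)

[4; 3, 2, 3, 2]

236 = 4·55 + 16
55 = 3·16 + 7
16 = 2·7 + 2
7 = 3·2 + 1
2 = 2·1 + 0  (stop)
So 236/55 = [4; 3, 2, 3, 2].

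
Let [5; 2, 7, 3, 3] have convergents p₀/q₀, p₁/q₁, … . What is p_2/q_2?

Using pₖ = aₖpₖ₋₁ + pₖ₋₂, qₖ = aₖqₖ₋₁ + qₖ₋₂ (with p₋₁=1, p₋₂=0, q₋₁=0, q₋₂=1):
  k=0: a=5, p=5, q=1
  k=1: a=2, p=11, q=2
  k=2: a=7, p=82, q=15

82/15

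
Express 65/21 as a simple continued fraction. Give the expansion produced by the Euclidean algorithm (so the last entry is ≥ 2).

[3; 10, 2]

65 = 3·21 + 2
21 = 10·2 + 1
2 = 2·1 + 0  (stop)
So 65/21 = [3; 10, 2].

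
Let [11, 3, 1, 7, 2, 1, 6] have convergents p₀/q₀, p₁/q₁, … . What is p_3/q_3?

Using pₖ = aₖpₖ₋₁ + pₖ₋₂, qₖ = aₖqₖ₋₁ + qₖ₋₂ (with p₋₁=1, p₋₂=0, q₋₁=0, q₋₂=1):
  k=0: a=11, p=11, q=1
  k=1: a=3, p=34, q=3
  k=2: a=1, p=45, q=4
  k=3: a=7, p=349, q=31

349/31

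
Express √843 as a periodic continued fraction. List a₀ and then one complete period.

a₀ = ⌊√843⌋ = 29.
With m₀=0, d₀=1 and mₖ₊₁ = dₖaₖ − mₖ, dₖ₊₁ = (n − mₖ₊₁²)/dₖ, aₖ₊₁ = ⌊(a₀+mₖ₊₁)/dₖ₊₁⌋:
  k=1: m=29, d=2, a=29
  k=2: m=29, d=1, a=58
d=1 and a=2a₀=58 at k=2, so the next step gives (m, d) = (29, 2) again — its k=1 value — and the period has length 2.

[29; 29, 58]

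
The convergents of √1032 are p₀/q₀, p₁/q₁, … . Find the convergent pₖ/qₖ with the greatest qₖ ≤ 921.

√1032 = [32; 8, 64, …] (period length 2).
Convergents:
  p_0/q_0 = 32/1
  p_1/q_1 = 257/8
  p_2/q_2 = 16480/513
  p_3/q_3 = 132097/4112
q_2 = 513 ≤ 921 < 4112 = q_3, so the answer is 16480/513.

16480/513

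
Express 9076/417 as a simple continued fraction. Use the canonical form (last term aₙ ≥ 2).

[21; 1, 3, 3, 1, 11, 2]

9076 = 21×417 + 319
417 = 1×319 + 98
319 = 3×98 + 25
98 = 3×25 + 23
25 = 1×23 + 2
23 = 11×2 + 1
2 = 2×1 + 0  (stop)
So 9076/417 = [21; 1, 3, 3, 1, 11, 2].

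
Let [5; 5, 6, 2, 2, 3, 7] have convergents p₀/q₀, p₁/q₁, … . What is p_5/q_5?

Using pₖ = aₖpₖ₋₁ + pₖ₋₂, qₖ = aₖqₖ₋₁ + qₖ₋₂ (with p₋₁=1, p₋₂=0, q₋₁=0, q₋₂=1):
  k=0: a=5, p=5, q=1
  k=1: a=5, p=26, q=5
  k=2: a=6, p=161, q=31
  k=3: a=2, p=348, q=67
  k=4: a=2, p=857, q=165
  k=5: a=3, p=2919, q=562

2919/562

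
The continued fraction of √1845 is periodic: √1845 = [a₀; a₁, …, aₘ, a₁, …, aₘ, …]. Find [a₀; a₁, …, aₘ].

[42; 1, 20, 2, 20, 1, 84]

a₀ = ⌊√1845⌋ = 42.
With m₀=0, d₀=1 and mₖ₊₁ = dₖaₖ − mₖ, dₖ₊₁ = (n − mₖ₊₁²)/dₖ, aₖ₊₁ = ⌊(a₀+mₖ₊₁)/dₖ₊₁⌋:
  k=1: m=42, d=81, a=1
  k=2: m=39, d=4, a=20
  k=3: m=41, d=41, a=2
  k=4: m=41, d=4, a=20
  k=5: m=39, d=81, a=1
  k=6: m=42, d=1, a=84
d=1 and a=2a₀=84 at k=6, so the next step gives (m, d) = (42, 81) again — its k=1 value — and the period has length 6.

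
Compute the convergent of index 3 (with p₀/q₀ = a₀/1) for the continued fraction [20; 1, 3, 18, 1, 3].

Using pₖ = aₖpₖ₋₁ + pₖ₋₂, qₖ = aₖqₖ₋₁ + qₖ₋₂ (with p₋₁=1, p₋₂=0, q₋₁=0, q₋₂=1):
  k=0: a=20, p=20, q=1
  k=1: a=1, p=21, q=1
  k=2: a=3, p=83, q=4
  k=3: a=18, p=1515, q=73

1515/73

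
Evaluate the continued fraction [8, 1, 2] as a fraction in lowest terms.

Fold from the inside: start with 2/1.
  1 + 1/2 = 3/2
  8 + 2/3 = 26/3

26/3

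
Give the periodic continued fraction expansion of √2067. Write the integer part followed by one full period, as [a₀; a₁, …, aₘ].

[45; 2, 6, 2, 90]

a₀ = ⌊√2067⌋ = 45.
With m₀=0, d₀=1 and mₖ₊₁ = dₖaₖ − mₖ, dₖ₊₁ = (n − mₖ₊₁²)/dₖ, aₖ₊₁ = ⌊(a₀+mₖ₊₁)/dₖ₊₁⌋:
  k=1: m=45, d=42, a=2
  k=2: m=39, d=13, a=6
  k=3: m=39, d=42, a=2
  k=4: m=45, d=1, a=90
d=1 and a=2a₀=90 at k=4, so the next step gives (m, d) = (45, 42) again — its k=1 value — and the period has length 4.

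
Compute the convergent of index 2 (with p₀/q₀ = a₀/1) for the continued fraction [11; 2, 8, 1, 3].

195/17

Using pₖ = aₖpₖ₋₁ + pₖ₋₂, qₖ = aₖqₖ₋₁ + qₖ₋₂ (with p₋₁=1, p₋₂=0, q₋₁=0, q₋₂=1):
  k=0: a=11, p=11, q=1
  k=1: a=2, p=23, q=2
  k=2: a=8, p=195, q=17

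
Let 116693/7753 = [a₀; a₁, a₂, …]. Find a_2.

116693 = 15·7753 + 398   →  a_0 = 15
7753 = 19·398 + 191   →  a_1 = 19
398 = 2·191 + 16   →  a_2 = 2

2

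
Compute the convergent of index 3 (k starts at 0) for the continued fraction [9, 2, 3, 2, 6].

151/16

Using pₖ = aₖpₖ₋₁ + pₖ₋₂, qₖ = aₖqₖ₋₁ + qₖ₋₂ (with p₋₁=1, p₋₂=0, q₋₁=0, q₋₂=1):
  k=0: a=9, p=9, q=1
  k=1: a=2, p=19, q=2
  k=2: a=3, p=66, q=7
  k=3: a=2, p=151, q=16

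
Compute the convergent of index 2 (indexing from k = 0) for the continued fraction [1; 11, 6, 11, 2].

73/67

Using pₖ = aₖpₖ₋₁ + pₖ₋₂, qₖ = aₖqₖ₋₁ + qₖ₋₂ (with p₋₁=1, p₋₂=0, q₋₁=0, q₋₂=1):
  k=0: a=1, p=1, q=1
  k=1: a=11, p=12, q=11
  k=2: a=6, p=73, q=67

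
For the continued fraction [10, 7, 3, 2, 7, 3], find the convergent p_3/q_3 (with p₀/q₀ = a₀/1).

517/51

Using pₖ = aₖpₖ₋₁ + pₖ₋₂, qₖ = aₖqₖ₋₁ + qₖ₋₂ (with p₋₁=1, p₋₂=0, q₋₁=0, q₋₂=1):
  k=0: a=10, p=10, q=1
  k=1: a=7, p=71, q=7
  k=2: a=3, p=223, q=22
  k=3: a=2, p=517, q=51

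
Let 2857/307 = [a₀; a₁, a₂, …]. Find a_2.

2857 = 9·307 + 94   →  a_0 = 9
307 = 3·94 + 25   →  a_1 = 3
94 = 3·25 + 19   →  a_2 = 3

3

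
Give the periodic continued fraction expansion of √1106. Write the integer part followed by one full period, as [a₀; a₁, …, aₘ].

a₀ = ⌊√1106⌋ = 33.
With m₀=0, d₀=1 and mₖ₊₁ = dₖaₖ − mₖ, dₖ₊₁ = (n − mₖ₊₁²)/dₖ, aₖ₊₁ = ⌊(a₀+mₖ₊₁)/dₖ₊₁⌋:
  k=1: m=33, d=17, a=3
  k=2: m=18, d=46, a=1
  k=3: m=28, d=7, a=8
  k=4: m=28, d=46, a=1
  k=5: m=18, d=17, a=3
  k=6: m=33, d=1, a=66
d=1 and a=2a₀=66 at k=6, so the next step gives (m, d) = (33, 17) again — its k=1 value — and the period has length 6.

[33; 3, 1, 8, 1, 3, 66]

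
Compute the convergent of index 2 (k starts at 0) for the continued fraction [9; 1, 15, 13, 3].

Using pₖ = aₖpₖ₋₁ + pₖ₋₂, qₖ = aₖqₖ₋₁ + qₖ₋₂ (with p₋₁=1, p₋₂=0, q₋₁=0, q₋₂=1):
  k=0: a=9, p=9, q=1
  k=1: a=1, p=10, q=1
  k=2: a=15, p=159, q=16

159/16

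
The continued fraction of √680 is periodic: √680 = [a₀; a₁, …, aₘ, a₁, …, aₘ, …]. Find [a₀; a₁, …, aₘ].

[26; 13, 52]

a₀ = ⌊√680⌋ = 26.
With m₀=0, d₀=1 and mₖ₊₁ = dₖaₖ − mₖ, dₖ₊₁ = (n − mₖ₊₁²)/dₖ, aₖ₊₁ = ⌊(a₀+mₖ₊₁)/dₖ₊₁⌋:
  k=1: m=26, d=4, a=13
  k=2: m=26, d=1, a=52
d=1 and a=2a₀=52 at k=2, so the next step gives (m, d) = (26, 4) again — its k=1 value — and the period has length 2.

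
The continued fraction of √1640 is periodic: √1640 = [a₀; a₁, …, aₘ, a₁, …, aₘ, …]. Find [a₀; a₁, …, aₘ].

[40; 2, 80]

a₀ = ⌊√1640⌋ = 40.
With m₀=0, d₀=1 and mₖ₊₁ = dₖaₖ − mₖ, dₖ₊₁ = (n − mₖ₊₁²)/dₖ, aₖ₊₁ = ⌊(a₀+mₖ₊₁)/dₖ₊₁⌋:
  k=1: m=40, d=40, a=2
  k=2: m=40, d=1, a=80
d=1 and a=2a₀=80 at k=2, so the next step gives (m, d) = (40, 40) again — its k=1 value — and the period has length 2.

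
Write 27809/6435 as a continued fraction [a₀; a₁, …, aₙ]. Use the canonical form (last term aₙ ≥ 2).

27809 = 4·6435 + 2069
6435 = 3·2069 + 228
2069 = 9·228 + 17
228 = 13·17 + 7
17 = 2·7 + 3
7 = 2·3 + 1
3 = 3·1 + 0  (stop)
So 27809/6435 = [4; 3, 9, 13, 2, 2, 3].

[4; 3, 9, 13, 2, 2, 3]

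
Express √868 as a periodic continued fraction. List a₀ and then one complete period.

a₀ = ⌊√868⌋ = 29.
With m₀=0, d₀=1 and mₖ₊₁ = dₖaₖ − mₖ, dₖ₊₁ = (n − mₖ₊₁²)/dₖ, aₖ₊₁ = ⌊(a₀+mₖ₊₁)/dₖ₊₁⌋:
  k=1: m=29, d=27, a=2
  k=2: m=25, d=9, a=6
  k=3: m=29, d=3, a=19
  k=4: m=28, d=28, a=2
  k=5: m=28, d=3, a=19
  k=6: m=29, d=9, a=6
  k=7: m=25, d=27, a=2
  k=8: m=29, d=1, a=58
d=1 and a=2a₀=58 at k=8, so the next step gives (m, d) = (29, 27) again — its k=1 value — and the period has length 8.

[29; 2, 6, 19, 2, 19, 6, 2, 58]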